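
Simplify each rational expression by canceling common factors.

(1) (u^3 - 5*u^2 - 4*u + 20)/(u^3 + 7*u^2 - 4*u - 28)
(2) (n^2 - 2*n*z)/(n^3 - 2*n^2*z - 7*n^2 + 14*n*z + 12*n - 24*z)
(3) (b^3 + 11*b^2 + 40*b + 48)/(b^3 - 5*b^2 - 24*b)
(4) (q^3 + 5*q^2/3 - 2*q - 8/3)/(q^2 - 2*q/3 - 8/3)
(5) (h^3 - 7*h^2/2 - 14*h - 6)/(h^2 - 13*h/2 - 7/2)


(1) = (u - 5)/(u + 7)
(2) = n/(n^2 - 7*n + 12)
(3) = (b^2 + 8*b + 16)/(b^2 - 8*b)
(4) = (3*q^3 + 5*q^2 - 6*q - 8)/(3*q^2 - 2*q - 8)
(5) = (h^2 - 4*h - 12)/(h - 7)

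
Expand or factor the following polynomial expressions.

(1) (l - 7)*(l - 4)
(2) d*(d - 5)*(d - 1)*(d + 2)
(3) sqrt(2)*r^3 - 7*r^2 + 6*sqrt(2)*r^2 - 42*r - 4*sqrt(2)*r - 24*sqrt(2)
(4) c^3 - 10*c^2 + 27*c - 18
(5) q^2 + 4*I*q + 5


(1) = l^2 - 11*l + 28
(2) = d^4 - 4*d^3 - 7*d^2 + 10*d
(3) = (r + 6)*(r - 4*sqrt(2))*(sqrt(2)*r + 1)
(4) = (c - 6)*(c - 3)*(c - 1)
(5) = (q - I)*(q + 5*I)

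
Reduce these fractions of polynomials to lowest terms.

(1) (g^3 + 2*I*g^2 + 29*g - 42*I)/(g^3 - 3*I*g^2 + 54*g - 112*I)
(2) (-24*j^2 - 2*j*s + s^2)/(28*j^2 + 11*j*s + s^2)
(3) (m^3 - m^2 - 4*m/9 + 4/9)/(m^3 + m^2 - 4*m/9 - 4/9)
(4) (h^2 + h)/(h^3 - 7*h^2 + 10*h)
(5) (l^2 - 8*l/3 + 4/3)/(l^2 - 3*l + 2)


(1) = (g - 3*I)/(g - 8*I)
(2) = (-6*j + s)/(7*j + s)
(3) = (m - 1)/(m + 1)
(4) = (h + 1)/(h^2 - 7*h + 10)
(5) = (3*l - 2)/(3*l - 3)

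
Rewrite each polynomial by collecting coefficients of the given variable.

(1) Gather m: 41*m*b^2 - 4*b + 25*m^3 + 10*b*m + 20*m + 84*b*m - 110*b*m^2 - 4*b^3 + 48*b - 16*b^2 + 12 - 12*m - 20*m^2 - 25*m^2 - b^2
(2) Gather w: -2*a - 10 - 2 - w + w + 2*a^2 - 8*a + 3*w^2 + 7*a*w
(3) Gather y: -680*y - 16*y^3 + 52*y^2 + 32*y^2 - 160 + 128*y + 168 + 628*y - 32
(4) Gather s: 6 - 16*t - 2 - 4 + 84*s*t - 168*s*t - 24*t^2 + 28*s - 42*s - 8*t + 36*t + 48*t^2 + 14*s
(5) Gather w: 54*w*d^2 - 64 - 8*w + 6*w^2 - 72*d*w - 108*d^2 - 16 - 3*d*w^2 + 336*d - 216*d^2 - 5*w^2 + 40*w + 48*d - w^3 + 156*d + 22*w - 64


(1) = -4*b^3 - 17*b^2 + 44*b + 25*m^3 + m^2*(-110*b - 45) + m*(41*b^2 + 94*b + 8) + 12
(2) = 2*a^2 + 7*a*w - 10*a + 3*w^2 - 12
(3) = -16*y^3 + 84*y^2 + 76*y - 24
(4) = -84*s*t + 24*t^2 + 12*t
(5) = -324*d^2 + 540*d - w^3 + w^2*(1 - 3*d) + w*(54*d^2 - 72*d + 54) - 144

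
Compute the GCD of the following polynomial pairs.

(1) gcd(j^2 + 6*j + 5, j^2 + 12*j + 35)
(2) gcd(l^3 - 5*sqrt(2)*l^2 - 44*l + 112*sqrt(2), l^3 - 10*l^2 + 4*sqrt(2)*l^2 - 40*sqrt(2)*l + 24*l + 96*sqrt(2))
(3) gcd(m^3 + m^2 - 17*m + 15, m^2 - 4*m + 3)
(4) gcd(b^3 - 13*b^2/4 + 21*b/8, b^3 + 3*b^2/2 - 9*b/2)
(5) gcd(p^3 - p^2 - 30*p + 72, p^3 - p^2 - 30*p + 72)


(1) = j + 5
(2) = l + 4*sqrt(2)
(3) = m^2 - 4*m + 3
(4) = gcd(b*(b - 7/4)*(b - 3/2), b*(b - 3/2)*(b + 3)) = b^2 - 3*b/2
(5) = p^3 - p^2 - 30*p + 72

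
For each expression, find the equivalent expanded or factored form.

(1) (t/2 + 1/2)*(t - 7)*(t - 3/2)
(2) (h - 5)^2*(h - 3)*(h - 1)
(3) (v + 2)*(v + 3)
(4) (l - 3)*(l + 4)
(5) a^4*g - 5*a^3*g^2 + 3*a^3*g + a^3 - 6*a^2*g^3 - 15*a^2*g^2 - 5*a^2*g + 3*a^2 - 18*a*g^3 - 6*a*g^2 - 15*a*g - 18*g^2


(1) = t^3/2 - 15*t^2/4 + t + 21/4
(2) = h^4 - 14*h^3 + 68*h^2 - 130*h + 75
(3) = v^2 + 5*v + 6
(4) = l^2 + l - 12
(5) = (a + 3)*(a - 6*g)*(a + g)*(a*g + 1)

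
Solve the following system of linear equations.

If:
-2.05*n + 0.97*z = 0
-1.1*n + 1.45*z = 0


Then:
n = 0.00
z = 0.00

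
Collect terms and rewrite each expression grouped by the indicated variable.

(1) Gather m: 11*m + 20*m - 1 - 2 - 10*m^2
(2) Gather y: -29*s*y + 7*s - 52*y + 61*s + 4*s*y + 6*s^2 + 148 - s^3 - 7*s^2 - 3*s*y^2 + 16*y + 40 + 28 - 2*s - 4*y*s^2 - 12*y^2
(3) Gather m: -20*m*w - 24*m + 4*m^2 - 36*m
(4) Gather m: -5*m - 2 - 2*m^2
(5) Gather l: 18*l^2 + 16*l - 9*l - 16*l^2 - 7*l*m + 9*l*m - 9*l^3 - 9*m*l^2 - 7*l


(1) = -10*m^2 + 31*m - 3
(2) = -s^3 - s^2 + 66*s + y^2*(-3*s - 12) + y*(-4*s^2 - 25*s - 36) + 216
(3) = 4*m^2 + m*(-20*w - 60)
(4) = -2*m^2 - 5*m - 2
(5) = -9*l^3 + l^2*(2 - 9*m) + 2*l*m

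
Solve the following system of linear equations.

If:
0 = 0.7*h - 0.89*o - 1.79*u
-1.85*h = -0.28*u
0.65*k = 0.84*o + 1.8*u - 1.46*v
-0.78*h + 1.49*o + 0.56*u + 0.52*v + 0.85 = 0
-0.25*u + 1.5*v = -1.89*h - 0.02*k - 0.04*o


Then:
h = 0.05
k = 0.10
o = -0.68
u = 0.36
v = 0.01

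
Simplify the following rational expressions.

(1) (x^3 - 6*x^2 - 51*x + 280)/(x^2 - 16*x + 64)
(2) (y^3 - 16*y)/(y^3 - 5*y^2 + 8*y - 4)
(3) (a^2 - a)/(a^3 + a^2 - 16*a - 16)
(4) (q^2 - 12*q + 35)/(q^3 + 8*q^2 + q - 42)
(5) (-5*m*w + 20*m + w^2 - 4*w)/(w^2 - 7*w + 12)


(1) = (x^2 + 2*x - 35)/(x - 8)
(2) = (y^3 - 16*y)/(y^3 - 5*y^2 + 8*y - 4)
(3) = (a^2 - a)/(a^3 + a^2 - 16*a - 16)
(4) = (q^2 - 12*q + 35)/(q^3 + 8*q^2 + q - 42)
(5) = (-5*m + w)/(w - 3)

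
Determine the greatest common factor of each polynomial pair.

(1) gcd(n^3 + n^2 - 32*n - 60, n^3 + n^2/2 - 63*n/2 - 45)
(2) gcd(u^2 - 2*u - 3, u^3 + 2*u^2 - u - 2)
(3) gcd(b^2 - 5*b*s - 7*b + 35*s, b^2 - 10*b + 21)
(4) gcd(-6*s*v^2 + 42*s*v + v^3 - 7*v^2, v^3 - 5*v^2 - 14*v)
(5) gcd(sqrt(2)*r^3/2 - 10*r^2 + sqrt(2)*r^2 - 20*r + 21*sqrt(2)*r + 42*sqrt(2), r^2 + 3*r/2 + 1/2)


(1) = n^2 - n - 30
(2) = u + 1
(3) = gcd((b - 7)*(b - 5*s), (b - 7)*(b - 3)) = b - 7
(4) = v^2 - 7*v
(5) = gcd((r - 7*sqrt(2))*(r - 3*sqrt(2))*(sqrt(2)*r/2 + sqrt(2)), (r + 1/2)*(r + 1)) = 1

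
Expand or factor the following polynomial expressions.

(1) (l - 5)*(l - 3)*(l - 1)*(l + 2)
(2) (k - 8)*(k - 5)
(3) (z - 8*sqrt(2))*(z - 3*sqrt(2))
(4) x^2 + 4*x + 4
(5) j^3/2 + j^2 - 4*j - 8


(1) = l^4 - 7*l^3 + 5*l^2 + 31*l - 30
(2) = k^2 - 13*k + 40
(3) = z^2 - 11*sqrt(2)*z + 48
(4) = (x + 2)^2
(5) = (j/2 + sqrt(2))*(j + 2)*(j - 2*sqrt(2))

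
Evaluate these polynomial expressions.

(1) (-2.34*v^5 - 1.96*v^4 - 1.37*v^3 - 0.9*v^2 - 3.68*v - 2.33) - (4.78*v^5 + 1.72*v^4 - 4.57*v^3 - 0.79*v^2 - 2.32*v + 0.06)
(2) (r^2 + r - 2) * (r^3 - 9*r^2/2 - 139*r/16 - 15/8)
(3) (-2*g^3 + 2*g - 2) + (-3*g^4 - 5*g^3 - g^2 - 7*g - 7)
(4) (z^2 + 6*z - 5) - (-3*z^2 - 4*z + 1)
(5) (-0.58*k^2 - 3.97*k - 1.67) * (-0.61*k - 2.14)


(1) = -7.12*v^5 - 3.68*v^4 + 3.2*v^3 - 0.11*v^2 - 1.36*v - 2.39
(2) = r^5 - 7*r^4/2 - 243*r^3/16 - 25*r^2/16 + 31*r/2 + 15/4
(3) = -3*g^4 - 7*g^3 - g^2 - 5*g - 9
(4) = 4*z^2 + 10*z - 6
(5) = 0.3538*k^3 + 3.6629*k^2 + 9.5145*k + 3.5738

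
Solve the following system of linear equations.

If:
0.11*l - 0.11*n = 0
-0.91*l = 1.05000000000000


Then:
l = -1.15
n = -1.15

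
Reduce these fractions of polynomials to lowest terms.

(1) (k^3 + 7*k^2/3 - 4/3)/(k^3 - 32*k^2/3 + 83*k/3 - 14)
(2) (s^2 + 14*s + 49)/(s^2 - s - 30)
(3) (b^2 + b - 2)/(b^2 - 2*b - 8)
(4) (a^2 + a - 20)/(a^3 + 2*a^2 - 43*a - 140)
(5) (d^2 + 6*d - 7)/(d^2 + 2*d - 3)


(1) = (k^2 + 3*k + 2)/(k^2 - 10*k + 21)
(2) = (s^2 + 14*s + 49)/(s^2 - s - 30)
(3) = (b - 1)/(b - 4)
(4) = (a - 4)/(a^2 - 3*a - 28)
(5) = (d + 7)/(d + 3)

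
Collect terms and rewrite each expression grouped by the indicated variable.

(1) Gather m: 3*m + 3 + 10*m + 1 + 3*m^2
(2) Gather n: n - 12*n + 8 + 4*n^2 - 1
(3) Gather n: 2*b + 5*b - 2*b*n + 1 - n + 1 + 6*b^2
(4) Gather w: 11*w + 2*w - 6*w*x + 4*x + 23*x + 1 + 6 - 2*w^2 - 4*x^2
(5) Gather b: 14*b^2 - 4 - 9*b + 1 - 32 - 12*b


(1) = 3*m^2 + 13*m + 4
(2) = 4*n^2 - 11*n + 7
(3) = 6*b^2 + 7*b + n*(-2*b - 1) + 2
(4) = -2*w^2 + w*(13 - 6*x) - 4*x^2 + 27*x + 7
(5) = 14*b^2 - 21*b - 35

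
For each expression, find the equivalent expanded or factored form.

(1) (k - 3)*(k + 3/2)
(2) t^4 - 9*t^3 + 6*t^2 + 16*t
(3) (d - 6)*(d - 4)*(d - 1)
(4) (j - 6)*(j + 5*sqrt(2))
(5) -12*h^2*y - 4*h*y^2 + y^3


(1) = k^2 - 3*k/2 - 9/2
(2) = t*(t - 8)*(t - 2)*(t + 1)
(3) = d^3 - 11*d^2 + 34*d - 24
(4) = j^2 - 6*j + 5*sqrt(2)*j - 30*sqrt(2)
(5) = y*(-6*h + y)*(2*h + y)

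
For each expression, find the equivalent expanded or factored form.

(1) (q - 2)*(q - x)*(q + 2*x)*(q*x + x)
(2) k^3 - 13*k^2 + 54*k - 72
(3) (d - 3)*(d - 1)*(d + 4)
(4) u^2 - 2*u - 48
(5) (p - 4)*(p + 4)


(1) = q^4*x + q^3*x^2 - q^3*x - 2*q^2*x^3 - q^2*x^2 - 2*q^2*x + 2*q*x^3 - 2*q*x^2 + 4*x^3
(2) = (k - 6)*(k - 4)*(k - 3)
(3) = d^3 - 13*d + 12
(4) = (u - 8)*(u + 6)
(5) = p^2 - 16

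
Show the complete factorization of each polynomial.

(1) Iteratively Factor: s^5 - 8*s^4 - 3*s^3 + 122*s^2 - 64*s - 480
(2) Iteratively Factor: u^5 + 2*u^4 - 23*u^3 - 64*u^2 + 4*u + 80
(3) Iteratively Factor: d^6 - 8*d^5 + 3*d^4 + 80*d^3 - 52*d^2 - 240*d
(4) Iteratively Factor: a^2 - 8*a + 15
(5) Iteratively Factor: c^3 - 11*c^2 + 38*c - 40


(1) = (s - 4)*(s^4 - 4*s^3 - 19*s^2 + 46*s + 120) = (s - 4)^2*(s^3 - 19*s - 30) = (s - 4)^2*(s + 3)*(s^2 - 3*s - 10) = (s - 4)^2*(s + 2)*(s + 3)*(s - 5)
(2) = (u - 1)*(u^4 + 3*u^3 - 20*u^2 - 84*u - 80) = (u - 1)*(u + 4)*(u^3 - u^2 - 16*u - 20) = (u - 1)*(u + 2)*(u + 4)*(u^2 - 3*u - 10) = (u - 1)*(u + 2)^2*(u + 4)*(u - 5)
(3) = (d + 2)*(d^5 - 10*d^4 + 23*d^3 + 34*d^2 - 120*d) = d*(d + 2)*(d^4 - 10*d^3 + 23*d^2 + 34*d - 120) = d*(d - 4)*(d + 2)*(d^3 - 6*d^2 - d + 30) = d*(d - 4)*(d - 3)*(d + 2)*(d^2 - 3*d - 10) = d*(d - 4)*(d - 3)*(d + 2)^2*(d - 5)
(4) = (a - 3)*(a - 5)
(5) = (c - 5)*(c^2 - 6*c + 8) = (c - 5)*(c - 4)*(c - 2)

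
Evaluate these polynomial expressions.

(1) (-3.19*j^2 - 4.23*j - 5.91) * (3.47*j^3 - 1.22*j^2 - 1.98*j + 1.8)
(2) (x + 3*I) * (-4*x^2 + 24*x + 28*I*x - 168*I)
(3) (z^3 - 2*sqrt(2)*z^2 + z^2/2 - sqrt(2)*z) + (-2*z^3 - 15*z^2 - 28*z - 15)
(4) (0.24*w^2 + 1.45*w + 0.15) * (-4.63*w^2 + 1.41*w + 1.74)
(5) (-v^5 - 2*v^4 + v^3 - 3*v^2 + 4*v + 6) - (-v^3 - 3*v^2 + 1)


(1) = -11.0693*j^5 - 10.7863*j^4 - 9.0309*j^3 + 9.8436*j^2 + 4.0878*j - 10.638
(2) = -4*x^3 + 24*x^2 + 16*I*x^2 - 84*x - 96*I*x + 504
(3) = -z^3 - 29*z^2/2 - 2*sqrt(2)*z^2 - 28*z - sqrt(2)*z - 15
(4) = -1.1112*w^4 - 6.3751*w^3 + 1.7676*w^2 + 2.7345*w + 0.261
(5) = -v^5 - 2*v^4 + 2*v^3 + 4*v + 5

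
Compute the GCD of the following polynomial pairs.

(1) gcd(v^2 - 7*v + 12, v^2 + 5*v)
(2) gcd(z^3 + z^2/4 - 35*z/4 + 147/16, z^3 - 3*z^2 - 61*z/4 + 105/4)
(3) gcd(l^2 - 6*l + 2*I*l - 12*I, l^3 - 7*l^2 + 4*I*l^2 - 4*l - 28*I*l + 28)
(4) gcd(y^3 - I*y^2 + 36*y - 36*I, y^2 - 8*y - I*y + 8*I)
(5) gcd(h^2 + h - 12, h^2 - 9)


(1) = gcd((v - 4)*(v - 3), v*(v + 5)) = 1
(2) = z^2 + 2*z - 21/4
(3) = gcd((l - 6)*(l + 2*I), (l - 7)*(l + 2*I)^2) = l + 2*I
(4) = y - I
(5) = gcd((h - 3)*(h + 4), (h - 3)*(h + 3)) = h - 3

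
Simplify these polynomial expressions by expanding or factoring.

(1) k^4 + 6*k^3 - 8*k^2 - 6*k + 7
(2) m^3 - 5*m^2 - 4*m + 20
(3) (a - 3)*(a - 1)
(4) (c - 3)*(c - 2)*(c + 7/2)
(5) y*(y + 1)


(1) = (k - 1)^2*(k + 1)*(k + 7)
(2) = (m - 5)*(m - 2)*(m + 2)
(3) = a^2 - 4*a + 3
(4) = c^3 - 3*c^2/2 - 23*c/2 + 21
(5) = y^2 + y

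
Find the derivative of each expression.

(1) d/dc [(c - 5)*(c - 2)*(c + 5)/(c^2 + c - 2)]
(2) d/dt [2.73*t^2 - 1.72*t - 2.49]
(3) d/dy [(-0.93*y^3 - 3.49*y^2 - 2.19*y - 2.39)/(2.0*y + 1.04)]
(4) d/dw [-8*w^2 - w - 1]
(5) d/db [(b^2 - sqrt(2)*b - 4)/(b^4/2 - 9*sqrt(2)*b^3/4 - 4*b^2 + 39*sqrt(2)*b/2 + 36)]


(1) = c*(c^3 + 2*c^2 + 17*c - 92)/(c^4 + 2*c^3 - 3*c^2 - 4*c + 4)
(2) = 5.46*t - 1.72
(3) = (-3.72*y^3 - 9.8816*y^2 - 7.2592*y + 2.5024)/(4.0*y^2 + 4.16*y + 1.0816)
(4) = -16*w - 1
(5) = 2*(-4*b^5 + 15*sqrt(2)*b^4 - 4*b^3 - 46*sqrt(2)*b^2 + 160*b + 168*sqrt(2))/(2*b^8 - 18*sqrt(2)*b^7 + 49*b^6 + 300*sqrt(2)*b^5 - 988*b^4 - 2544*sqrt(2)*b^3 + 3780*b^2 + 11232*sqrt(2)*b + 10368)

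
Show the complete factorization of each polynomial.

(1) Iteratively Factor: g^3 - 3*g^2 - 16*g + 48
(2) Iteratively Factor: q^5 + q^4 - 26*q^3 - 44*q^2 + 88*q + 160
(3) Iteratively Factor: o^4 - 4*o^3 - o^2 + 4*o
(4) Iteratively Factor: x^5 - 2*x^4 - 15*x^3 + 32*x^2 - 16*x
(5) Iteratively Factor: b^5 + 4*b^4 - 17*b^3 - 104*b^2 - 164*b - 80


(1) = (g - 4)*(g^2 + g - 12) = (g - 4)*(g - 3)*(g + 4)
(2) = (q + 2)*(q^4 - q^3 - 24*q^2 + 4*q + 80) = (q + 2)^2*(q^3 - 3*q^2 - 18*q + 40) = (q - 5)*(q + 2)^2*(q^2 + 2*q - 8) = (q - 5)*(q - 2)*(q + 2)^2*(q + 4)
(3) = (o - 4)*(o^3 - o) = o*(o - 4)*(o^2 - 1) = o*(o - 4)*(o + 1)*(o - 1)
(4) = (x + 4)*(x^4 - 6*x^3 + 9*x^2 - 4*x) = (x - 1)*(x + 4)*(x^3 - 5*x^2 + 4*x) = (x - 1)^2*(x + 4)*(x^2 - 4*x) = x*(x - 1)^2*(x + 4)*(x - 4)
(5) = (b - 5)*(b^4 + 9*b^3 + 28*b^2 + 36*b + 16) = (b - 5)*(b + 2)*(b^3 + 7*b^2 + 14*b + 8) = (b - 5)*(b + 1)*(b + 2)*(b^2 + 6*b + 8) = (b - 5)*(b + 1)*(b + 2)^2*(b + 4)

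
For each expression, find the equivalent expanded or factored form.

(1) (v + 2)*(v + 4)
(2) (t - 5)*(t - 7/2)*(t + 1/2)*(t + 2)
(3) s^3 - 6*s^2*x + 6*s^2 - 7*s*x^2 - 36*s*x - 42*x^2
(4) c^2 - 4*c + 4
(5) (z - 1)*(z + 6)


(1) = v^2 + 6*v + 8
(2) = t^4 - 6*t^3 - 11*t^2/4 + 141*t/4 + 35/2
(3) = (s + 6)*(s - 7*x)*(s + x)
(4) = (c - 2)^2
(5) = z^2 + 5*z - 6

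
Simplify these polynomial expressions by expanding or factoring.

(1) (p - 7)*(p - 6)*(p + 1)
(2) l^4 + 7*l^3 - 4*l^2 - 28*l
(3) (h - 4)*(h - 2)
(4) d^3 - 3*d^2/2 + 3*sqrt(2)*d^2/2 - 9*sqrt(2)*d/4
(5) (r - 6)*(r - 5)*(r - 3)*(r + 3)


(1) = p^3 - 12*p^2 + 29*p + 42
(2) = l*(l - 2)*(l + 2)*(l + 7)
(3) = h^2 - 6*h + 8
(4) = d*(d - 3/2)*(d + 3*sqrt(2)/2)
(5) = r^4 - 11*r^3 + 21*r^2 + 99*r - 270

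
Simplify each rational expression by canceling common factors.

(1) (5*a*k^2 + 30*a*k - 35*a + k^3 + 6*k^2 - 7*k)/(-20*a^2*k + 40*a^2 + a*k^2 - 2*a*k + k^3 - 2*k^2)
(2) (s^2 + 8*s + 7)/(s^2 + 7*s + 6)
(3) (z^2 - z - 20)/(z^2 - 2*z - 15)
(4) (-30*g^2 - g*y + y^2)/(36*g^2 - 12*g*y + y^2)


(1) = (-k^2 - 6*k + 7)/(4*a*k - 8*a - k^2 + 2*k)
(2) = (s + 7)/(s + 6)
(3) = (z + 4)/(z + 3)
(4) = (5*g + y)/(-6*g + y)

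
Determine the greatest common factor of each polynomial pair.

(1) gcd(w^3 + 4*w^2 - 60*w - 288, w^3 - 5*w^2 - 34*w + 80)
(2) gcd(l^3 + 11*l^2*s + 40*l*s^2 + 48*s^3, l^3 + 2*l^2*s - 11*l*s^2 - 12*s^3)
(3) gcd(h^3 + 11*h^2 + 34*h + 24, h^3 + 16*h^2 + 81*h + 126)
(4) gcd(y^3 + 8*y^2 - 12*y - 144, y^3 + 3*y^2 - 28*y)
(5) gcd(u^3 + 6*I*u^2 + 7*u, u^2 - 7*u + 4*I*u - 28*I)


(1) = w - 8
(2) = l + 4*s
(3) = gcd((h + 1)*(h + 4)*(h + 6), (h + 3)*(h + 6)*(h + 7)) = h + 6
(4) = gcd((y - 4)*(y + 6)^2, y*(y - 4)*(y + 7)) = y - 4
(5) = gcd(u*(u - I)*(u + 7*I), (u - 7)*(u + 4*I)) = 1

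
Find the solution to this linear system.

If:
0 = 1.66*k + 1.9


Then:
k = -1.14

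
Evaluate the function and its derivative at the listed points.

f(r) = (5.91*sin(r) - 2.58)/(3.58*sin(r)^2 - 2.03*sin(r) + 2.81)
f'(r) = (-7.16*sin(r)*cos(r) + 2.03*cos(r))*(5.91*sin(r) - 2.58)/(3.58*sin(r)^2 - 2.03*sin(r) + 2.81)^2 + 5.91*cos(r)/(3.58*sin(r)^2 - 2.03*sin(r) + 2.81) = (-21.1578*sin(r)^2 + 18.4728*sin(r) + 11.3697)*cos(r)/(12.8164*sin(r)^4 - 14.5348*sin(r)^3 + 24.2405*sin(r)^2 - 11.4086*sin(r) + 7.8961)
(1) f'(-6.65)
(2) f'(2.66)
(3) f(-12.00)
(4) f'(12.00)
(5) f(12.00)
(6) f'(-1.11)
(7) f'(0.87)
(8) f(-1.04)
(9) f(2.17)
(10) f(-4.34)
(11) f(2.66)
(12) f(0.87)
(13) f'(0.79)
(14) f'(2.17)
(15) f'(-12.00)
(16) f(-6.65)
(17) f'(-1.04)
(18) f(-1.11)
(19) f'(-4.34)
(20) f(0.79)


(1) = 0.12
(2) = -1.96
(3) = 0.21
(4) = -0.16
(5) = -1.17
(6) = -0.18
(7) = 0.75
(8) = -1.06
(9) = 0.64
(10) = 0.73
(11) = 0.06
(12) = 0.58
(13) = 0.96
(14) = -0.54
(15) = 1.69
(16) = -1.18
(17) = -0.20
(18) = -1.05
(19) = -0.23
(20) = 0.51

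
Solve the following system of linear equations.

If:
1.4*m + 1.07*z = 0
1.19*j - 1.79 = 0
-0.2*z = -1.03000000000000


Then:
j = 1.50
m = -3.94
z = 5.15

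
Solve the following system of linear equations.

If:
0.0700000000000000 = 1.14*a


Then:
a = 0.06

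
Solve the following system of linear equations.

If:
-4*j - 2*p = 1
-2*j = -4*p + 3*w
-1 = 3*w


Then:
j = -1/10
p = -3/10
w = -1/3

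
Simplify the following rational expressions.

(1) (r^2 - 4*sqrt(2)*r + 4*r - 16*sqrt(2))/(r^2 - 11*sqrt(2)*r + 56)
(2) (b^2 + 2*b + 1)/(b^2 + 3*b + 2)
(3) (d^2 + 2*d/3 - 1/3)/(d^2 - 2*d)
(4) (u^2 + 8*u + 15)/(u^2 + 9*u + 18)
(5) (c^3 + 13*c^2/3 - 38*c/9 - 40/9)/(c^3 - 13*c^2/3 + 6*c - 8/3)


(1) = (r + 4)/(r - 7*sqrt(2))
(2) = (b + 1)/(b + 2)
(3) = (3*d^2 + 2*d - 1)/(3*d^2 - 6*d)
(4) = (u + 5)/(u + 6)
(5) = (3*c^2 + 17*c + 10)/(3*c^2 - 9*c + 6)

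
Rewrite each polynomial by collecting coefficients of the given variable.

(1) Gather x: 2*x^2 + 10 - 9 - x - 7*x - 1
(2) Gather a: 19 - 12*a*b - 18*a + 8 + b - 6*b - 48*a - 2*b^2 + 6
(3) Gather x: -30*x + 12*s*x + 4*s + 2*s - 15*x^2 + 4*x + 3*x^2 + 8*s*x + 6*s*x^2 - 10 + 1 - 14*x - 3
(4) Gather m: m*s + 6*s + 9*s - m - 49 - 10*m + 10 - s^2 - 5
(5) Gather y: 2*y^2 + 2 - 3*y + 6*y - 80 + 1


(1) = 2*x^2 - 8*x
(2) = a*(-12*b - 66) - 2*b^2 - 5*b + 33
(3) = 6*s + x^2*(6*s - 12) + x*(20*s - 40) - 12
(4) = m*(s - 11) - s^2 + 15*s - 44
(5) = 2*y^2 + 3*y - 77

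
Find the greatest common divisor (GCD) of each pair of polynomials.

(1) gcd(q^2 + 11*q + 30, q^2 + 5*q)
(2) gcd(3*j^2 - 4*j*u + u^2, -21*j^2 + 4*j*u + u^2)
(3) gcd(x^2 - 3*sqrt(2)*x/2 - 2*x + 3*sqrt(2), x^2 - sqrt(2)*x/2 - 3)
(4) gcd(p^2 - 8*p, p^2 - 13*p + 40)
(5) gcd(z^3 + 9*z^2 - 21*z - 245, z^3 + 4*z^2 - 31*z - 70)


(1) = q + 5
(2) = gcd((-3*j + u)*(-j + u), (-3*j + u)*(7*j + u)) = -3*j + u
(3) = gcd((x - 2)*(x - 3*sqrt(2)/2), (x - 3*sqrt(2)/2)*(x + sqrt(2))) = x - 3*sqrt(2)/2
(4) = p - 8
(5) = z^2 + 2*z - 35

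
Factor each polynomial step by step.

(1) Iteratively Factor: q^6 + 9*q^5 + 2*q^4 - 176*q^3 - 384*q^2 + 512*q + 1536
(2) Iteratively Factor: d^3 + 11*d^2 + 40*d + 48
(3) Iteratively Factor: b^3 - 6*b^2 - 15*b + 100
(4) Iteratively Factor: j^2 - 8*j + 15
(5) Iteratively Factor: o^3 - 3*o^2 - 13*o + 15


(1) = (q + 4)*(q^5 + 5*q^4 - 18*q^3 - 104*q^2 + 32*q + 384) = (q - 2)*(q + 4)*(q^4 + 7*q^3 - 4*q^2 - 112*q - 192) = (q - 2)*(q + 3)*(q + 4)*(q^3 + 4*q^2 - 16*q - 64) = (q - 4)*(q - 2)*(q + 3)*(q + 4)*(q^2 + 8*q + 16) = (q - 4)*(q - 2)*(q + 3)*(q + 4)^2*(q + 4)
(2) = (d + 4)*(d^2 + 7*d + 12) = (d + 4)^2*(d + 3)
(3) = (b - 5)*(b^2 - b - 20) = (b - 5)*(b + 4)*(b - 5)
(4) = (j - 3)*(j - 5)
(5) = (o + 3)*(o^2 - 6*o + 5) = (o - 5)*(o + 3)*(o - 1)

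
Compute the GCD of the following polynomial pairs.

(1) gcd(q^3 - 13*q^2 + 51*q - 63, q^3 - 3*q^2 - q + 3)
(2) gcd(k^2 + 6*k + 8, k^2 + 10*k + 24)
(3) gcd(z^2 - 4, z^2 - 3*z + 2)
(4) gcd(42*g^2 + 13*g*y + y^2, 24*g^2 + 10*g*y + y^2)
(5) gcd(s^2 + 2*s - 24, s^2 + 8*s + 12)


(1) = q - 3
(2) = gcd((k + 2)*(k + 4), (k + 4)*(k + 6)) = k + 4
(3) = z - 2
(4) = 6*g + y
(5) = gcd((s - 4)*(s + 6), (s + 2)*(s + 6)) = s + 6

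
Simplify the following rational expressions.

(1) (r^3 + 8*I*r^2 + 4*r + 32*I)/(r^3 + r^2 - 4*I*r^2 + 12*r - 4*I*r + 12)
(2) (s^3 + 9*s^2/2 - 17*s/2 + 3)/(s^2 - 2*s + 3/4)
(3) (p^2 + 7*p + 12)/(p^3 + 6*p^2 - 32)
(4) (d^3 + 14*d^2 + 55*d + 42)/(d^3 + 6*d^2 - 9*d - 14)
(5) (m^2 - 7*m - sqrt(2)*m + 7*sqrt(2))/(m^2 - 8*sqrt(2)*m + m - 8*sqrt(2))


(1) = (r^2 + 6*I*r + 16)/(r^2 + r*(1 - 6*I) - 6*I)
(2) = (2*s^2 + 10*s - 12)/(2*s - 3)
(3) = (p + 3)/(p^2 + 2*p - 8)
(4) = (d + 6)/(d - 2)
(5) = (m^2 + m*(-7 - sqrt(2)) + 7*sqrt(2))/(m^2 + m*(1 - 8*sqrt(2)) - 8*sqrt(2))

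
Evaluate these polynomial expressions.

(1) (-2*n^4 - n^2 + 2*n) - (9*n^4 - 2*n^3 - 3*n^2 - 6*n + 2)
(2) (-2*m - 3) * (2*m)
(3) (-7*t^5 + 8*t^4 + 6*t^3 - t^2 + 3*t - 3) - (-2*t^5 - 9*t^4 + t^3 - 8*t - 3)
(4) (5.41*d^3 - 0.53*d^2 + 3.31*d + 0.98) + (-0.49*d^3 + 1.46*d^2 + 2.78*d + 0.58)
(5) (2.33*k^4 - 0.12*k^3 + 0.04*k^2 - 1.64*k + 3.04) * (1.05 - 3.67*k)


(1) = -11*n^4 + 2*n^3 + 2*n^2 + 8*n - 2
(2) = -4*m^2 - 6*m
(3) = -5*t^5 + 17*t^4 + 5*t^3 - t^2 + 11*t
(4) = 4.92*d^3 + 0.93*d^2 + 6.09*d + 1.56
(5) = -8.5511*k^5 + 2.8869*k^4 - 0.2728*k^3 + 6.0608*k^2 - 12.8788*k + 3.192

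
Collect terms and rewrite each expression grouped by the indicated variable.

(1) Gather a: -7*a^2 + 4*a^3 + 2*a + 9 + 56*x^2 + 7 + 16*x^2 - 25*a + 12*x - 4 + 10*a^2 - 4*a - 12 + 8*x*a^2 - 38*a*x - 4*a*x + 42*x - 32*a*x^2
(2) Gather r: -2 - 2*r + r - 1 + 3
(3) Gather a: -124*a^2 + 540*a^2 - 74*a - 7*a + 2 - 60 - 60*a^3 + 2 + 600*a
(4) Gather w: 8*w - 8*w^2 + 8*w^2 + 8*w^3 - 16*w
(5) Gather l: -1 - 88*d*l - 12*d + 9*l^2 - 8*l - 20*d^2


(1) = 4*a^3 + a^2*(8*x + 3) + a*(-32*x^2 - 42*x - 27) + 72*x^2 + 54*x
(2) = -r
(3) = -60*a^3 + 416*a^2 + 519*a - 56
(4) = 8*w^3 - 8*w
(5) = -20*d^2 - 12*d + 9*l^2 + l*(-88*d - 8) - 1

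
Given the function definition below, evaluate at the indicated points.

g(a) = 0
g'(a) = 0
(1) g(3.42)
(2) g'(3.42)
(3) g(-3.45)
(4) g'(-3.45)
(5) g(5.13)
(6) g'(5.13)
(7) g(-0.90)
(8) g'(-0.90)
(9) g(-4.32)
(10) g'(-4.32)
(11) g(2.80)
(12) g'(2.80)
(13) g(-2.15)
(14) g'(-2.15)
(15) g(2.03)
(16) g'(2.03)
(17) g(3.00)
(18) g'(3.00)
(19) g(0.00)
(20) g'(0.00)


(1) = 0.00
(2) = 0.00
(3) = 0.00
(4) = 0.00
(5) = 0.00
(6) = 0.00
(7) = 0.00
(8) = 0.00
(9) = 0.00
(10) = 0.00
(11) = 0.00
(12) = 0.00
(13) = 0.00
(14) = 0.00
(15) = 0.00
(16) = 0.00
(17) = 0.00
(18) = 0.00
(19) = 0.00
(20) = 0.00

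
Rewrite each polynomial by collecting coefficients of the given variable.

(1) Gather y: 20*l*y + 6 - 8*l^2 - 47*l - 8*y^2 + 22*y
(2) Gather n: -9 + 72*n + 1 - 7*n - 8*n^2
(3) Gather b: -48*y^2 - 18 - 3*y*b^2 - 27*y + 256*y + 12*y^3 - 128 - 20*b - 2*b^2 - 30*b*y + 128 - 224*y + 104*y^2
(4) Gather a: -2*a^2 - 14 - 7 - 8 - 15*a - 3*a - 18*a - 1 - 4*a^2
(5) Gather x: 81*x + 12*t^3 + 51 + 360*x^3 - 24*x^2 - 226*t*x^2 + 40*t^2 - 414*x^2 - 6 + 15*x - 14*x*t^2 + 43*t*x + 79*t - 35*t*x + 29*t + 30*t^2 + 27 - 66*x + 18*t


(1) = -8*l^2 - 47*l - 8*y^2 + y*(20*l + 22) + 6
(2) = -8*n^2 + 65*n - 8
(3) = b^2*(-3*y - 2) + b*(-30*y - 20) + 12*y^3 + 56*y^2 + 5*y - 18
(4) = -6*a^2 - 36*a - 30
(5) = 12*t^3 + 70*t^2 + 126*t + 360*x^3 + x^2*(-226*t - 438) + x*(-14*t^2 + 8*t + 30) + 72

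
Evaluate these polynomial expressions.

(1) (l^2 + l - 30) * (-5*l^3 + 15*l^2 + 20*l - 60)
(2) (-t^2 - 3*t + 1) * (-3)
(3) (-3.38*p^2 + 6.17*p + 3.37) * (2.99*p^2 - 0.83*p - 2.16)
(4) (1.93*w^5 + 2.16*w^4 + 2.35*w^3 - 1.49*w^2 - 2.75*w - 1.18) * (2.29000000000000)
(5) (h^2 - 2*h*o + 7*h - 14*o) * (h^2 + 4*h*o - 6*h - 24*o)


(1) = -5*l^5 + 10*l^4 + 185*l^3 - 490*l^2 - 660*l + 1800
(2) = 3*t^2 + 9*t - 3
(3) = -10.1062*p^4 + 21.2537*p^3 + 12.256*p^2 - 16.1243*p - 7.2792
(4) = 4.4197*w^5 + 4.9464*w^4 + 5.3815*w^3 - 3.4121*w^2 - 6.2975*w - 2.7022
(5) = h^4 + 2*h^3*o + h^3 - 8*h^2*o^2 + 2*h^2*o - 42*h^2 - 8*h*o^2 - 84*h*o + 336*o^2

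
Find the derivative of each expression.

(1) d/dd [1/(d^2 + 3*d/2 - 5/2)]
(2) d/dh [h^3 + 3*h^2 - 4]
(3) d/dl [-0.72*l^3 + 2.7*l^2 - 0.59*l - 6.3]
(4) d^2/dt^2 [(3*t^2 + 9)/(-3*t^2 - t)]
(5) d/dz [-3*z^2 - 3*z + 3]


(1) = 2*(-4*d - 3)/(2*d^2 + 3*d - 5)^2
(2) = 3*h*(h + 2)
(3) = -2.16*l^2 + 5.4*l - 0.59
(4) = 18*(t^3 - 27*t^2 - 9*t - 1)/(t^3*(27*t^3 + 27*t^2 + 9*t + 1))
(5) = -6*z - 3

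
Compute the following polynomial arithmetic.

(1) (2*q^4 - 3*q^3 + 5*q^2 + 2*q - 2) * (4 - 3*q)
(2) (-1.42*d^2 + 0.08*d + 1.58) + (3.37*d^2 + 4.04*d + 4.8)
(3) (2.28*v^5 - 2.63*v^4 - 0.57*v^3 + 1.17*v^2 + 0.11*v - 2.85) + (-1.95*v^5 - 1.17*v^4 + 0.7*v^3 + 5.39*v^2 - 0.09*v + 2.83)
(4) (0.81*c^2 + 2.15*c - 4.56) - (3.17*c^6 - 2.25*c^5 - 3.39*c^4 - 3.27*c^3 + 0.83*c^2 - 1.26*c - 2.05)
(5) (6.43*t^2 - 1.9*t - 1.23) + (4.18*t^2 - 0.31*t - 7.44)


(1) = -6*q^5 + 17*q^4 - 27*q^3 + 14*q^2 + 14*q - 8
(2) = 1.95*d^2 + 4.12*d + 6.38
(3) = 0.33*v^5 - 3.8*v^4 + 0.13*v^3 + 6.56*v^2 + 0.02*v - 0.02
(4) = -3.17*c^6 + 2.25*c^5 + 3.39*c^4 + 3.27*c^3 - 0.02*c^2 + 3.41*c - 2.51
(5) = 10.61*t^2 - 2.21*t - 8.67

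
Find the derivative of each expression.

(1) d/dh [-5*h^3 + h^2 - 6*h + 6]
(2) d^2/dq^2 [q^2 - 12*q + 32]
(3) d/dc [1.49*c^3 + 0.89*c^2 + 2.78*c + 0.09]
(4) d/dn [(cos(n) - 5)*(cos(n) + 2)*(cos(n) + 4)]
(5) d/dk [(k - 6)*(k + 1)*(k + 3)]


(1) = -15*h^2 + 2*h - 6
(2) = 2
(3) = 4.47*c^2 + 1.78*c + 2.78
(4) = (-3*cos(n)^2 - 2*cos(n) + 22)*sin(n)
(5) = 3*k^2 - 4*k - 21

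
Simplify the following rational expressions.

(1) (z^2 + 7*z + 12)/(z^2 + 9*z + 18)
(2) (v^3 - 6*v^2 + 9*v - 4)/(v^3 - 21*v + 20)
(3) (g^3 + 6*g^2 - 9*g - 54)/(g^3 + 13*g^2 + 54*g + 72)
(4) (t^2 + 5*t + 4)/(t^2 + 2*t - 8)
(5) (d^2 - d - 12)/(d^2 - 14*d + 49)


(1) = (z + 4)/(z + 6)
(2) = (v - 1)/(v + 5)
(3) = (g - 3)/(g + 4)
(4) = (t + 1)/(t - 2)
(5) = (d^2 - d - 12)/(d^2 - 14*d + 49)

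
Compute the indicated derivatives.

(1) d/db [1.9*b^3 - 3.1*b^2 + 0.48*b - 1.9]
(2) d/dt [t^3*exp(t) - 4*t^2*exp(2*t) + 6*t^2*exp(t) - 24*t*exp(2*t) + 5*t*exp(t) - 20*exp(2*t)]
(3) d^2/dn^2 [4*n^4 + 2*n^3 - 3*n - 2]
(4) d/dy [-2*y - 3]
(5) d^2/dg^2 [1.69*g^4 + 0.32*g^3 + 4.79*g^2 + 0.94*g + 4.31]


(1) = 5.7*b^2 - 6.2*b + 0.48
(2) = (t^3 - 8*t^2*exp(t) + 9*t^2 - 56*t*exp(t) + 17*t - 64*exp(t) + 5)*exp(t)
(3) = 12*n*(4*n + 1)
(4) = -2
(5) = 20.28*g^2 + 1.92*g + 9.58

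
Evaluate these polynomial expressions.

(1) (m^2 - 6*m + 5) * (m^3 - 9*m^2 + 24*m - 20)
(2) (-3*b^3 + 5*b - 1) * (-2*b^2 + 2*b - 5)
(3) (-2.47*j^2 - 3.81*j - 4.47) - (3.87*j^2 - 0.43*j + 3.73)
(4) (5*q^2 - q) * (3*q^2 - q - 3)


(1) = m^5 - 15*m^4 + 83*m^3 - 209*m^2 + 240*m - 100
(2) = 6*b^5 - 6*b^4 + 5*b^3 + 12*b^2 - 27*b + 5
(3) = -6.34*j^2 - 3.38*j - 8.2
(4) = 15*q^4 - 8*q^3 - 14*q^2 + 3*q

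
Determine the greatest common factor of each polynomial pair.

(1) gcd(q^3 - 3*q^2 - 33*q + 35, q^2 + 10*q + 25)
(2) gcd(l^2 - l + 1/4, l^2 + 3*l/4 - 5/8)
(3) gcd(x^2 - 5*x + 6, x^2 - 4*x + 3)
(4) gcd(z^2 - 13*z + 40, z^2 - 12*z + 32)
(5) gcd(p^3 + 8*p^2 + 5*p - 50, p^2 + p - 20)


(1) = q + 5
(2) = gcd((l - 1/2)^2, (l - 1/2)*(l + 5/4)) = l - 1/2
(3) = x - 3
(4) = z - 8
(5) = p + 5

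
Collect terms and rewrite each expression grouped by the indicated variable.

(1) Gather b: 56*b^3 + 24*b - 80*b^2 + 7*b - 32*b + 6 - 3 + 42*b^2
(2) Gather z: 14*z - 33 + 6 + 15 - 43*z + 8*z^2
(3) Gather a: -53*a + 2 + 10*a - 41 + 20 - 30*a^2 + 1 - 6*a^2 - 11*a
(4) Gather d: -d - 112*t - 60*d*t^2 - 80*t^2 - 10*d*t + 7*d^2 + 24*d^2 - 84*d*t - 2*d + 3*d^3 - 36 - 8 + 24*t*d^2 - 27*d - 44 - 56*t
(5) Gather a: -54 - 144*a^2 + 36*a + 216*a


(1) = 56*b^3 - 38*b^2 - b + 3
(2) = 8*z^2 - 29*z - 12
(3) = -36*a^2 - 54*a - 18
(4) = 3*d^3 + d^2*(24*t + 31) + d*(-60*t^2 - 94*t - 30) - 80*t^2 - 168*t - 88
(5) = -144*a^2 + 252*a - 54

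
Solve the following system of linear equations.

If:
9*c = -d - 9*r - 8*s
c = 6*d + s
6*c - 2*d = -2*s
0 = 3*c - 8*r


Then:
c = 0
d = 0
r = 0
s = 0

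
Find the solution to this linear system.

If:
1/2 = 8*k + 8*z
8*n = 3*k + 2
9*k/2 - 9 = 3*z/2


Then:
k = 97/64
n = 419/512
z = -93/64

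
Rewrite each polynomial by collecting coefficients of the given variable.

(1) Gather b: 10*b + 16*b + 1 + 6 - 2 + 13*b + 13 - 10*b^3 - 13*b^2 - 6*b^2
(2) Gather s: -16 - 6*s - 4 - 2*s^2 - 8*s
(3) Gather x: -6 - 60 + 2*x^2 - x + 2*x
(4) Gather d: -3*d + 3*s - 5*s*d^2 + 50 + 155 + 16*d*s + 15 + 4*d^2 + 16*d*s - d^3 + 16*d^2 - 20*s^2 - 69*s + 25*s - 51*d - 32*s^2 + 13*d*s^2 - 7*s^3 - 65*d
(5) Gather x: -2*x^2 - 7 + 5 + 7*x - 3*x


(1) = -10*b^3 - 19*b^2 + 39*b + 18
(2) = -2*s^2 - 14*s - 20
(3) = 2*x^2 + x - 66
(4) = -d^3 + d^2*(20 - 5*s) + d*(13*s^2 + 32*s - 119) - 7*s^3 - 52*s^2 - 41*s + 220
(5) = -2*x^2 + 4*x - 2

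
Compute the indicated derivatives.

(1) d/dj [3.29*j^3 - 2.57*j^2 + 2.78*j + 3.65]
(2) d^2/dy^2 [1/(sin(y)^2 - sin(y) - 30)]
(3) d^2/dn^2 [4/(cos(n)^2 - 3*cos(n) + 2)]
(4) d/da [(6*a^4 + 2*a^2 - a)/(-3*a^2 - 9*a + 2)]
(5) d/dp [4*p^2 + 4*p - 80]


(1) = 9.87*j^2 - 5.14*j + 2.78
(2) = (4*sin(y)^4 - 3*sin(y)^3 + 115*sin(y)^2 - 24*sin(y) - 62)/(sin(y) + cos(y)^2 + 29)^3
(3) = 4*(-4*sin(n)^4 + 3*sin(n)^2 - 69*cos(n)/4 + 9*cos(3*n)/4 + 15)/((cos(n) - 2)^3*(cos(n) - 1)^3)
(4) = (-36*a^5 - 162*a^4 + 48*a^3 - 21*a^2 + 8*a - 2)/(9*a^4 + 54*a^3 + 69*a^2 - 36*a + 4)
(5) = 8*p + 4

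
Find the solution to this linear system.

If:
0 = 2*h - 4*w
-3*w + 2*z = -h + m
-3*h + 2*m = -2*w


Then:
h = 4*z/3
m = 4*z/3
w = 2*z/3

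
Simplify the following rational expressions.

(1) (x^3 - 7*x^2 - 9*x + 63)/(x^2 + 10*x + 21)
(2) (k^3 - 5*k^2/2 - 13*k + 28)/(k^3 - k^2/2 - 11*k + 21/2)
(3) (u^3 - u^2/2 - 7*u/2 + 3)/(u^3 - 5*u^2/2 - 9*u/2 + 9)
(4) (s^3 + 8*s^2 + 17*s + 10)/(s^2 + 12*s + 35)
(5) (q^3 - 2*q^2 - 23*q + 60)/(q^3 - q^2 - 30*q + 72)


(1) = (x^2 - 10*x + 21)/(x + 7)
(2) = (k^2 - 6*k + 8)/(k^2 - 4*k + 3)
(3) = (u - 1)/(u - 3)
(4) = (s^2 + 3*s + 2)/(s + 7)
(5) = (q + 5)/(q + 6)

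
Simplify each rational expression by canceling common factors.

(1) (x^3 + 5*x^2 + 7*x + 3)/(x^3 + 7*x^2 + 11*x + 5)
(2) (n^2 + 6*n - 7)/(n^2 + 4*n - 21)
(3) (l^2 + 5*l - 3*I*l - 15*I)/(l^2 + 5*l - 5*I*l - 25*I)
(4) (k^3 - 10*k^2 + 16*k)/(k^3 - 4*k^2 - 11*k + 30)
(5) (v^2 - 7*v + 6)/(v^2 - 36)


(1) = (x + 3)/(x + 5)
(2) = (n - 1)/(n - 3)
(3) = (l - 3*I)/(l - 5*I)
(4) = (k^2 - 8*k)/(k^2 - 2*k - 15)
(5) = (v - 1)/(v + 6)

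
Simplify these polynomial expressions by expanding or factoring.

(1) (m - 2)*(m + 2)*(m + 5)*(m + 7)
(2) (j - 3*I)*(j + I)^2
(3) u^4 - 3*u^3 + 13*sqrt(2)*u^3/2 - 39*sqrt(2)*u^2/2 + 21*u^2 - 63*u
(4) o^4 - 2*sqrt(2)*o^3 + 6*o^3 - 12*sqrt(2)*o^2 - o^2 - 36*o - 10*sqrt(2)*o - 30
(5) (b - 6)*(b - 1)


(1) = m^4 + 12*m^3 + 31*m^2 - 48*m - 140
(2) = j^3 - I*j^2 + 5*j + 3*I
(3) = u*(u - 3)*(u + 3*sqrt(2))*(u + 7*sqrt(2)/2)
(4) = (o + 1)*(o + 5)*(o - 3*sqrt(2))*(o + sqrt(2))
(5) = b^2 - 7*b + 6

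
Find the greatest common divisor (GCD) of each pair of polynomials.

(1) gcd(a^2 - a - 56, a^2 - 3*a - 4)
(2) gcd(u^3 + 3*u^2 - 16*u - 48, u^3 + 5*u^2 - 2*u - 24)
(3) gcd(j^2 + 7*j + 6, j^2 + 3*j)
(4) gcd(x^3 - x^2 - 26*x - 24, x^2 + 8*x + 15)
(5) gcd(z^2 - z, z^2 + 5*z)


(1) = 1
(2) = gcd((u - 4)*(u + 3)*(u + 4), (u - 2)*(u + 3)*(u + 4)) = u^2 + 7*u + 12
(3) = 1
(4) = 1
(5) = gcd(z*(z - 1), z*(z + 5)) = z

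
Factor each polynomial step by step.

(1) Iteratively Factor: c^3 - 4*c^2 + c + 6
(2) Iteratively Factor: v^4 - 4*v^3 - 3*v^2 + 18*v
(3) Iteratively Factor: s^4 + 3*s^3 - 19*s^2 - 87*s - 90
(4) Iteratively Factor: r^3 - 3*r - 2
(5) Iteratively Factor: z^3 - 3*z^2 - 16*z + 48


(1) = (c - 3)*(c^2 - c - 2) = (c - 3)*(c + 1)*(c - 2)
(2) = (v)*(v^3 - 4*v^2 - 3*v + 18) = v*(v + 2)*(v^2 - 6*v + 9) = v*(v - 3)*(v + 2)*(v - 3)
(3) = (s + 2)*(s^3 + s^2 - 21*s - 45) = (s + 2)*(s + 3)*(s^2 - 2*s - 15) = (s - 5)*(s + 2)*(s + 3)*(s + 3)
(4) = (r + 1)*(r^2 - r - 2) = (r + 1)^2*(r - 2)
(5) = (z + 4)*(z^2 - 7*z + 12) = (z - 3)*(z + 4)*(z - 4)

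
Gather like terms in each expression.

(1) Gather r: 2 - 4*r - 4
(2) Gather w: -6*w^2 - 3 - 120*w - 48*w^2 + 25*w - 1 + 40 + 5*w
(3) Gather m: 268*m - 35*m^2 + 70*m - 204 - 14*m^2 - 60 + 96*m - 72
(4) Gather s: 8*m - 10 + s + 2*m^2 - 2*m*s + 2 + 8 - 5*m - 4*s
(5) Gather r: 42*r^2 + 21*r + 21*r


(1) = -4*r - 2
(2) = -54*w^2 - 90*w + 36
(3) = -49*m^2 + 434*m - 336
(4) = 2*m^2 + 3*m + s*(-2*m - 3)
(5) = 42*r^2 + 42*r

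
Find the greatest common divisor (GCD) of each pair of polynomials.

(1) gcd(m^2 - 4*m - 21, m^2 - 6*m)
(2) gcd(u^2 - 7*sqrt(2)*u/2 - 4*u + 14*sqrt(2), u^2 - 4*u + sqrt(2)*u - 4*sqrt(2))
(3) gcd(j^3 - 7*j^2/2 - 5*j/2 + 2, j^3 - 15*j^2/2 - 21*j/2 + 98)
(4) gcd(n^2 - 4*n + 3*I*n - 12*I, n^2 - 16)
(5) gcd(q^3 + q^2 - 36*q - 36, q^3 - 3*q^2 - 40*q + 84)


(1) = gcd((m - 7)*(m + 3), m*(m - 6)) = 1
(2) = gcd((u - 4)*(u - 7*sqrt(2)/2), (u - 4)*(u + sqrt(2))) = u - 4
(3) = gcd((j - 4)*(j - 1/2)*(j + 1), (j - 7)*(j - 4)*(j + 7/2)) = j - 4
(4) = gcd((n - 4)*(n + 3*I), (n - 4)*(n + 4)) = n - 4
(5) = q + 6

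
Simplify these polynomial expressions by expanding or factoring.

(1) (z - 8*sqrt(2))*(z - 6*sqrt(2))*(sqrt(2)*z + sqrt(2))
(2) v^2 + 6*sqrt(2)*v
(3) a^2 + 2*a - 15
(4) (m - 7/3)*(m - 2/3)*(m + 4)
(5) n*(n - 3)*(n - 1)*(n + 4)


(1) = sqrt(2)*z^3 - 28*z^2 + sqrt(2)*z^2 - 28*z + 96*sqrt(2)*z + 96*sqrt(2)
(2) = v*(v + 6*sqrt(2))
(3) = (a - 3)*(a + 5)
(4) = m^3 + m^2 - 94*m/9 + 56/9
(5) = n^4 - 13*n^2 + 12*n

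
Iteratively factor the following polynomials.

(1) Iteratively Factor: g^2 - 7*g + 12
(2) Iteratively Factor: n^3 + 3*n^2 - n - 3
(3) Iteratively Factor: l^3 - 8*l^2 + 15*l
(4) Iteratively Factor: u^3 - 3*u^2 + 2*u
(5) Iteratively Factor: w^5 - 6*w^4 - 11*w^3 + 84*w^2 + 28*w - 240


(1) = (g - 3)*(g - 4)
(2) = (n - 1)*(n^2 + 4*n + 3) = (n - 1)*(n + 3)*(n + 1)
(3) = (l - 3)*(l^2 - 5*l) = (l - 5)*(l - 3)*(l)
(4) = (u - 2)*(u^2 - u) = (u - 2)*(u - 1)*(u)
(5) = (w + 3)*(w^4 - 9*w^3 + 16*w^2 + 36*w - 80) = (w + 2)*(w + 3)*(w^3 - 11*w^2 + 38*w - 40) = (w - 5)*(w + 2)*(w + 3)*(w^2 - 6*w + 8) = (w - 5)*(w - 2)*(w + 2)*(w + 3)*(w - 4)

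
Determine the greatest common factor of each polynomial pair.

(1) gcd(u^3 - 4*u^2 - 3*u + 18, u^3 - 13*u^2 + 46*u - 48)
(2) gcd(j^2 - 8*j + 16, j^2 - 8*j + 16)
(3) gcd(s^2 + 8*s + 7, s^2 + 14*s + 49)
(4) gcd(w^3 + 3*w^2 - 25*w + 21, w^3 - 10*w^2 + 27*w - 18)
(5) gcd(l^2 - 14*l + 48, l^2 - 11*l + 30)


(1) = gcd((u - 3)^2*(u + 2), (u - 8)*(u - 3)*(u - 2)) = u - 3
(2) = j^2 - 8*j + 16
(3) = gcd((s + 1)*(s + 7), (s + 7)^2) = s + 7
(4) = w^2 - 4*w + 3
(5) = l - 6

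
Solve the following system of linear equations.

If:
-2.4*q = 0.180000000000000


Then:
q = -0.08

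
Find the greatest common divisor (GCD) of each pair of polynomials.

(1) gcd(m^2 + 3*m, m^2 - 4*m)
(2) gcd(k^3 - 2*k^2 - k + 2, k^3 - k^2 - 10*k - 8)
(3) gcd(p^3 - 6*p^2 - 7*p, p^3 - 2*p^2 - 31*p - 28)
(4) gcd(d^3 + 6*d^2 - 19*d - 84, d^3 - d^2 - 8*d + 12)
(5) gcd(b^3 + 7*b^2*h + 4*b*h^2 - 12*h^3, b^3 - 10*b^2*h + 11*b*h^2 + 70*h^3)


(1) = m
(2) = k + 1
(3) = p^2 - 6*p - 7
(4) = d + 3
(5) = b + 2*h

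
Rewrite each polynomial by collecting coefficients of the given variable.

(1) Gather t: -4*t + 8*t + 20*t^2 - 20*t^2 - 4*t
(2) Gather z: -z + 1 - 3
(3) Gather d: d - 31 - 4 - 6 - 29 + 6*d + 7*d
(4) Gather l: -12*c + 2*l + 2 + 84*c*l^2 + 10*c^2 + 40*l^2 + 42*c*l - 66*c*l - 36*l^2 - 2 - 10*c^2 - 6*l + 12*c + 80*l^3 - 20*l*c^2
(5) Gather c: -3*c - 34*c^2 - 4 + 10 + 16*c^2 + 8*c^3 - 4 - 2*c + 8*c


(1) = 0
(2) = -z - 2
(3) = 14*d - 70
(4) = 80*l^3 + l^2*(84*c + 4) + l*(-20*c^2 - 24*c - 4)
(5) = 8*c^3 - 18*c^2 + 3*c + 2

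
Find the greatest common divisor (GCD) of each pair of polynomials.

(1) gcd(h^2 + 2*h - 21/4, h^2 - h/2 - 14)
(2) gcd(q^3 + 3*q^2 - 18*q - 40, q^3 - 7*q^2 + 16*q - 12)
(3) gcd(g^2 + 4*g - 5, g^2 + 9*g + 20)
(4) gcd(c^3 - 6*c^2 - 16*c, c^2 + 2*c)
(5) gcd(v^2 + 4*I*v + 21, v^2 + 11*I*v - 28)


(1) = h + 7/2
(2) = 1
(3) = gcd((g - 1)*(g + 5), (g + 4)*(g + 5)) = g + 5
(4) = c^2 + 2*c
(5) = gcd((v - 3*I)*(v + 7*I), (v + 4*I)*(v + 7*I)) = v + 7*I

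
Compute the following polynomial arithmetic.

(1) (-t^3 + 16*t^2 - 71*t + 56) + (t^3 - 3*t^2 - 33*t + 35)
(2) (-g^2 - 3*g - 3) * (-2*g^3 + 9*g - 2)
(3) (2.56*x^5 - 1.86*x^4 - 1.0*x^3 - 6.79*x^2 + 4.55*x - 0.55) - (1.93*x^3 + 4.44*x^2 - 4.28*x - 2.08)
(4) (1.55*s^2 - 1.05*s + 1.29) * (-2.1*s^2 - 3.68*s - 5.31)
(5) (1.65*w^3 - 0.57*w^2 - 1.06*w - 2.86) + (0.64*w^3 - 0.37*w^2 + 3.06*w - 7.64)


(1) = 13*t^2 - 104*t + 91
(2) = 2*g^5 + 6*g^4 - 3*g^3 - 25*g^2 - 21*g + 6
(3) = 2.56*x^5 - 1.86*x^4 - 2.93*x^3 - 11.23*x^2 + 8.83*x + 1.53
(4) = -3.255*s^4 - 3.499*s^3 - 7.0755*s^2 + 0.8283*s - 6.8499
(5) = 2.29*w^3 - 0.94*w^2 + 2.0*w - 10.5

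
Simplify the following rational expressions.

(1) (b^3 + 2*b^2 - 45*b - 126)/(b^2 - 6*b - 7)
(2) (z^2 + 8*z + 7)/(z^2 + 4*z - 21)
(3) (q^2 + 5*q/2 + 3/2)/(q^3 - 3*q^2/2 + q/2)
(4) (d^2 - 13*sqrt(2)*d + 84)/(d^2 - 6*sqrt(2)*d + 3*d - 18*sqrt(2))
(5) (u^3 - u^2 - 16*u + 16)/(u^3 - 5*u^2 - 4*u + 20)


(1) = (b^2 + 9*b + 18)/(b + 1)
(2) = (z + 1)/(z - 3)
(3) = (2*q^2 + 5*q + 3)/(2*q^3 - 3*q^2 + q)
(4) = (d - 7*sqrt(2))/(d + 3)
(5) = (u^3 - u^2 - 16*u + 16)/(u^3 - 5*u^2 - 4*u + 20)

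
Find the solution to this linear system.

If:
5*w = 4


Then:
w = 4/5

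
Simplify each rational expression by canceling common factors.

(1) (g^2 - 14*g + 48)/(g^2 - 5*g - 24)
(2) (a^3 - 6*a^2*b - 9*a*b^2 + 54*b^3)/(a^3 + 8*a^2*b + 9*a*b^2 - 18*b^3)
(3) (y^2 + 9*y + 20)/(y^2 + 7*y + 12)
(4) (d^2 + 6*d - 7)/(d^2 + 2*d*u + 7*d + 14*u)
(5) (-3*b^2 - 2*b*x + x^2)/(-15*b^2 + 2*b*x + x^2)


(1) = (g - 6)/(g + 3)
(2) = (a^2 - 9*a*b + 18*b^2)/(a^2 + 5*a*b - 6*b^2)
(3) = (y + 5)/(y + 3)
(4) = (d - 1)/(d + 2*u)
(5) = (b + x)/(5*b + x)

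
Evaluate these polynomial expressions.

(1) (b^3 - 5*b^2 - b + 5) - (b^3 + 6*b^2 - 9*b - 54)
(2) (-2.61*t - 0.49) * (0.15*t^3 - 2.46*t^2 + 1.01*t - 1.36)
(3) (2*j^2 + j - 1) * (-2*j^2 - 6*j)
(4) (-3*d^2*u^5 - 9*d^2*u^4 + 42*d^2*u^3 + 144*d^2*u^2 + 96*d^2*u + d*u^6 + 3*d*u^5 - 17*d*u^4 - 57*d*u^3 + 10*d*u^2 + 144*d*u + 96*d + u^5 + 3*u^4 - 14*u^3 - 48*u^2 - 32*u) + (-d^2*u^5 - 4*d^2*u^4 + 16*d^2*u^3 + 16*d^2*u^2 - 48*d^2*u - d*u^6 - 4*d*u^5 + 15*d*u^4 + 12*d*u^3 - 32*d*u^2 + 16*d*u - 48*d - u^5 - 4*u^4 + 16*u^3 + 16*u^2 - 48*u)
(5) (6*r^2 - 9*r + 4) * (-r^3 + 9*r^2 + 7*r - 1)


(1) = -11*b^2 + 8*b + 59
(2) = -0.3915*t^4 + 6.3471*t^3 - 1.4307*t^2 + 3.0547*t + 0.6664
(3) = -4*j^4 - 14*j^3 - 4*j^2 + 6*j
(4) = -4*d^2*u^5 - 13*d^2*u^4 + 58*d^2*u^3 + 160*d^2*u^2 + 48*d^2*u - d*u^5 - 2*d*u^4 - 45*d*u^3 - 22*d*u^2 + 160*d*u + 48*d - u^4 + 2*u^3 - 32*u^2 - 80*u
(5) = -6*r^5 + 63*r^4 - 43*r^3 - 33*r^2 + 37*r - 4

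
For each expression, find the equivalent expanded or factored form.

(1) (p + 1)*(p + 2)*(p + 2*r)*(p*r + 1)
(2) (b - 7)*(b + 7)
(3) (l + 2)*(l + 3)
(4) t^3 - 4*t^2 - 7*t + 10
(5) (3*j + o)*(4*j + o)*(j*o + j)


(1) = p^4*r + 2*p^3*r^2 + 3*p^3*r + p^3 + 6*p^2*r^2 + 4*p^2*r + 3*p^2 + 4*p*r^2 + 6*p*r + 2*p + 4*r
(2) = b^2 - 49
(3) = l^2 + 5*l + 6
(4) = (t - 5)*(t - 1)*(t + 2)
(5) = 12*j^3*o + 12*j^3 + 7*j^2*o^2 + 7*j^2*o + j*o^3 + j*o^2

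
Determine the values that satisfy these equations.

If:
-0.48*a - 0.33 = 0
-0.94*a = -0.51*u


Then:
a = -0.69
u = -1.27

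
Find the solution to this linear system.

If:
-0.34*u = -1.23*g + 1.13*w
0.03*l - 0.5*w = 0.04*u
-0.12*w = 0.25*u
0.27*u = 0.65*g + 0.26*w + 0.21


Then:
g = -0.18
l = -3.74
u = 0.11
w = -0.23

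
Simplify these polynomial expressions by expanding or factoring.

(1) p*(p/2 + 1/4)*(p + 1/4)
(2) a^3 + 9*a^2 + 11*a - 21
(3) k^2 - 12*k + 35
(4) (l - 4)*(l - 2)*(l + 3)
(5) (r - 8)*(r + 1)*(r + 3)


(1) = p^3/2 + 3*p^2/8 + p/16
(2) = (a - 1)*(a + 3)*(a + 7)
(3) = (k - 7)*(k - 5)
(4) = l^3 - 3*l^2 - 10*l + 24
(5) = r^3 - 4*r^2 - 29*r - 24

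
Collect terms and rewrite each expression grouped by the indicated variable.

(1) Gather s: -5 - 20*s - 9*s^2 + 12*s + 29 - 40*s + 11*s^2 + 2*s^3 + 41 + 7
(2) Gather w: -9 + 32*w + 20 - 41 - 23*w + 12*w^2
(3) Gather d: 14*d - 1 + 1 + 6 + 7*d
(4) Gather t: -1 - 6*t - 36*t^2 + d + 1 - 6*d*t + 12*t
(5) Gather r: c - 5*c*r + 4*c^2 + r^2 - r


(1) = 2*s^3 + 2*s^2 - 48*s + 72
(2) = 12*w^2 + 9*w - 30
(3) = 21*d + 6
(4) = d - 36*t^2 + t*(6 - 6*d)
(5) = 4*c^2 + c + r^2 + r*(-5*c - 1)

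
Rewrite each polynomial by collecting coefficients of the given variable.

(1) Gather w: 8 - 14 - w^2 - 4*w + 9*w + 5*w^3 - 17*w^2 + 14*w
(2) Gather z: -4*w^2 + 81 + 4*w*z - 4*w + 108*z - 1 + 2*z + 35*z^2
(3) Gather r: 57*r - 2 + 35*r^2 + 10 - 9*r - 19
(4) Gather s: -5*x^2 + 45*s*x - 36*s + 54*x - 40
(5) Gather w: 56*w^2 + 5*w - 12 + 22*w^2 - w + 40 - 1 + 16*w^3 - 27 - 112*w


(1) = 5*w^3 - 18*w^2 + 19*w - 6
(2) = -4*w^2 - 4*w + 35*z^2 + z*(4*w + 110) + 80
(3) = 35*r^2 + 48*r - 11
(4) = s*(45*x - 36) - 5*x^2 + 54*x - 40
(5) = 16*w^3 + 78*w^2 - 108*w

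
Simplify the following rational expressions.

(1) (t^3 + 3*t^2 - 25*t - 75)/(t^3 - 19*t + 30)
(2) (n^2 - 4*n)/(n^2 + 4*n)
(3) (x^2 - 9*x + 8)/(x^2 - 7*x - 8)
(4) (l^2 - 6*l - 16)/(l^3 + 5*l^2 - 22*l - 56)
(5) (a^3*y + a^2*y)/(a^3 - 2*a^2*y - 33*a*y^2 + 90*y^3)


(1) = (t^2 - 2*t - 15)/(t^2 - 5*t + 6)
(2) = (n - 4)/(n + 4)
(3) = (x - 1)/(x + 1)
(4) = (l - 8)/(l^2 + 3*l - 28)
(5) = (a^3*y + a^2*y)/(a^3 - 2*a^2*y - 33*a*y^2 + 90*y^3)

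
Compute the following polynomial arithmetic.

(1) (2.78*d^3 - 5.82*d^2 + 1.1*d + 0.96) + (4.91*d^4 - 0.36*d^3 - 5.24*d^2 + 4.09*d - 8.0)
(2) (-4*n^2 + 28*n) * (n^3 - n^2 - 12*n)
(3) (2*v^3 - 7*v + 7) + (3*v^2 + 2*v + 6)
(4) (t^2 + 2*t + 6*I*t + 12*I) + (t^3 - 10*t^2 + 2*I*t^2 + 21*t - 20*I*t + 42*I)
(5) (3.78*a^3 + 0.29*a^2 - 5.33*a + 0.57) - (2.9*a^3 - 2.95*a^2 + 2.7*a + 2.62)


(1) = 4.91*d^4 + 2.42*d^3 - 11.06*d^2 + 5.19*d - 7.04
(2) = -4*n^5 + 32*n^4 + 20*n^3 - 336*n^2
(3) = 2*v^3 + 3*v^2 - 5*v + 13
(4) = t^3 - 9*t^2 + 2*I*t^2 + 23*t - 14*I*t + 54*I
(5) = 0.88*a^3 + 3.24*a^2 - 8.03*a - 2.05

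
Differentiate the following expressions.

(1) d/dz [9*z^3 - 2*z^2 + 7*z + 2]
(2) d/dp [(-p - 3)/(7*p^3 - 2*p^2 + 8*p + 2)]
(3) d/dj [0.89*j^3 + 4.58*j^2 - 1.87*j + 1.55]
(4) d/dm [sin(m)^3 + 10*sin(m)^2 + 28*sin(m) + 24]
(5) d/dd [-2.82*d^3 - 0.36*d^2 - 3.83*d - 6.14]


(1) = 27*z^2 - 4*z + 7
(2) = (-7*p^3 + 2*p^2 - 8*p + (p + 3)*(21*p^2 - 4*p + 8) - 2)/(7*p^3 - 2*p^2 + 8*p + 2)^2
(3) = 2.67*j^2 + 9.16*j - 1.87
(4) = (3*sin(m)^2 + 20*sin(m) + 28)*cos(m)
(5) = -8.46*d^2 - 0.72*d - 3.83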